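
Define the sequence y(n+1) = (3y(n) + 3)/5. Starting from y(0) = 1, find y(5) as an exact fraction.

4566/3125

y(1) = (3·1 + 3)/5 = 6/5.
y(2) = (3·(6/5) + 3)/5 = 33/25.
y(3) = (3·(33/25) + 3)/5 = 174/125.
y(4) = (3·(174/125) + 3)/5 = 897/625.
y(5) = (3·(897/625) + 3)/5 = 4566/3125.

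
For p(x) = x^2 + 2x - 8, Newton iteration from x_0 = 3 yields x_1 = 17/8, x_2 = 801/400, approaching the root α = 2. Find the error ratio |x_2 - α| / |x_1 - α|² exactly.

4/25

x_1 - α = 17/8 - 2 = 1/8, so |x_1 - α| = 1/8.
x_2 - α = 801/400 - 2 = 1/400, so |x_2 - α| = 1/400.
|x_1 - α|² = 1/64.
Ratio = (1/400) / (1/64) = 4/25.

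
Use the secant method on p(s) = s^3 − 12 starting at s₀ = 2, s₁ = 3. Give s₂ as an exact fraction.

p(2) = −4, p(3) = 15. s₂ = 3 − 15·(3 − 2)/(15 − (−4)) = 42/19.

42/19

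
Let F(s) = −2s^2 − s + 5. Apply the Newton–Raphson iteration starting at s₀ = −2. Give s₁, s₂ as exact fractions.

F'(s) = −4s − 1.
F(−2) = −1, F'(−2) = 7, so s₁ = (−2) − (−1)/7 = −13/7.
F(−13/7) = −2/49, F'(−13/7) = 45/7, so s₂ = (−13/7) − (−2/49)/(45/7) = −583/315.

s₁ = −13/7, s₂ = −583/315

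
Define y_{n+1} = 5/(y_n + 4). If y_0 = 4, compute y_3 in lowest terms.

185/188

y_1 = 5/(4 + 4) = 5/8.
y_2 = 5/(5/8 + 4) = 40/37.
y_3 = 5/(40/37 + 4) = 185/188.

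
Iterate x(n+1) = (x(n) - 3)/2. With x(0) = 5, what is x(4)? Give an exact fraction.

x(1) = (5 - 3)/2 = 1.
x(2) = (1 - 3)/2 = -1.
x(3) = ((-1) - 3)/2 = -2.
x(4) = ((-2) - 3)/2 = -5/2.

-5/2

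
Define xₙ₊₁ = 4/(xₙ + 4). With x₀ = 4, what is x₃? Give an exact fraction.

9/11

x₁ = 4/(4 + 4) = 1/2.
x₂ = 4/(1/2 + 4) = 8/9.
x₃ = 4/(8/9 + 4) = 9/11.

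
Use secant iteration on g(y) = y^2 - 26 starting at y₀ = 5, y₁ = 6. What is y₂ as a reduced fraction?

56/11

g(5) = -1, g(6) = 10. y₂ = 6 - 10·(6 - 5)/(10 - (-1)) = 56/11.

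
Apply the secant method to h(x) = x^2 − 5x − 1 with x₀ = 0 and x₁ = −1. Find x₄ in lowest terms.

−229/1189

h(0) = −1, h(−1) = 5. x₂ = (−1) − 5·((−1) − 0)/(5 − (−1)) = −1/6.
h(−1) = 5, h(−1/6) = −5/36. x₃ = (−1/6) − (−5/36)·((−1/6) − (−1))/((−5/36) − 5) = −7/37.
h(−1/6) = −5/36, h(−7/37) = −25/1369. x₄ = (−7/37) − (−25/1369)·((−7/37) − (−1/6))/((−25/1369) − (−5/36)) = −229/1189.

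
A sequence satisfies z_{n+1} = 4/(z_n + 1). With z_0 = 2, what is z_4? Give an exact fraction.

z_1 = 4/(2 + 1) = 4/3.
z_2 = 4/(4/3 + 1) = 12/7.
z_3 = 4/(12/7 + 1) = 28/19.
z_4 = 4/(28/19 + 1) = 76/47.

76/47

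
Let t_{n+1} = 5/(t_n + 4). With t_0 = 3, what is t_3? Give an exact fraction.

t_1 = 5/(3 + 4) = 5/7.
t_2 = 5/(5/7 + 4) = 35/33.
t_3 = 5/(35/33 + 4) = 165/167.

165/167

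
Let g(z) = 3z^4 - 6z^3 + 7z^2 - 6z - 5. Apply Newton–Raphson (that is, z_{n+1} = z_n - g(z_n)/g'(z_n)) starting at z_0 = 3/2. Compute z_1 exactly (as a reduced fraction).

g'(z) = 12z^3 - 18z^2 + 14z - 6.
g(3/2) = -53/16, g'(3/2) = 15, so z_1 = (3/2) - (-53/16)/15 = 413/240.

413/240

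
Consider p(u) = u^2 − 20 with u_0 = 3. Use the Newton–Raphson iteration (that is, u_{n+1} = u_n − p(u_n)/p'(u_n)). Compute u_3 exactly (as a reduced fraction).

4858801/1086456

p'(u) = 2u.
p(3) = −11, p'(3) = 6, so u_1 = 3 − (−11)/6 = 29/6.
p(29/6) = 121/36, p'(29/6) = 29/3, so u_2 = (29/6) − (121/36)/(29/3) = 1561/348.
p(1561/348) = 14641/121104, p'(1561/348) = 1561/174, so u_3 = (1561/348) − (14641/121104)/(1561/174) = 4858801/1086456.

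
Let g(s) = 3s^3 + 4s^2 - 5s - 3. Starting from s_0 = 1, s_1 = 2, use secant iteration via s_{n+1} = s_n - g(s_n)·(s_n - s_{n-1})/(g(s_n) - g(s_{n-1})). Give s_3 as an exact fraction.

g(1) = -1, g(2) = 27. s_2 = 2 - 27·(2 - 1)/(27 - (-1)) = 29/28.
g(2) = 27, g(29/28) = -12177/21952. s_3 = (29/28) - (-12177/21952)·((29/28) - 2)/((-12177/21952) - 27) = 23638/22403.

23638/22403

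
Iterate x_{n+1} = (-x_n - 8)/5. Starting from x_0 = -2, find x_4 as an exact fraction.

-834/625

x_1 = (-(-2) - 8)/5 = -6/5.
x_2 = (-(-6/5) - 8)/5 = -34/25.
x_3 = (-(-34/25) - 8)/5 = -166/125.
x_4 = (-(-166/125) - 8)/5 = -834/625.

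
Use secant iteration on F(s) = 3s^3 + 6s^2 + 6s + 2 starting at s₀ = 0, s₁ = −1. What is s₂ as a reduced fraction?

F(0) = 2, F(−1) = −1. s₂ = (−1) − (−1)·((−1) − 0)/((−1) − 2) = −2/3.

−2/3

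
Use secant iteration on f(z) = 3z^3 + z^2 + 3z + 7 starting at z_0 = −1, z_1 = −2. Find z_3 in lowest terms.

−3697/3245

f(−1) = 2, f(−2) = −19. z_2 = (−2) − (−19)·((−2) − (−1))/((−19) − 2) = −23/21.
f(−2) = −19, f(−23/21) = 3002/3087. z_3 = (−23/21) − (3002/3087)·((−23/21) − (−2))/((3002/3087) − (−19)) = −3697/3245.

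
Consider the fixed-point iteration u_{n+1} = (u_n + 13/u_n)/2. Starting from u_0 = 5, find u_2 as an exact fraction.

343/95

u_1 = (5 + 13/5)/2 = 19/5.
u_2 = (19/5 + 13/(19/5))/2 = 343/95.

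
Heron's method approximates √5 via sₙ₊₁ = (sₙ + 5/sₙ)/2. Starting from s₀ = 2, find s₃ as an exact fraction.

s₁ = (2 + 5/2)/2 = 9/4.
s₂ = (9/4 + 5/(9/4))/2 = 161/72.
s₃ = (161/72 + 5/(161/72))/2 = 51841/23184.

51841/23184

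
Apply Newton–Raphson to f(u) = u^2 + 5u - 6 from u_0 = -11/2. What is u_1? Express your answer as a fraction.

f'(u) = 2u + 5.
f(-11/2) = -13/4, f'(-11/2) = -6, so u_1 = (-11/2) - (-13/4)/(-6) = -145/24.

-145/24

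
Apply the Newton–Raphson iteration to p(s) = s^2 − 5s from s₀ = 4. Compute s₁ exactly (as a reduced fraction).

p'(s) = 2s − 5.
p(4) = −4, p'(4) = 3, so s₁ = 4 − (−4)/3 = 16/3.

16/3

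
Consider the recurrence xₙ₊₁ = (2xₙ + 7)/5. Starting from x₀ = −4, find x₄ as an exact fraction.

x₁ = (2·(−4) + 7)/5 = −1/5.
x₂ = (2·(−1/5) + 7)/5 = 33/25.
x₃ = (2·(33/25) + 7)/5 = 241/125.
x₄ = (2·(241/125) + 7)/5 = 1357/625.

1357/625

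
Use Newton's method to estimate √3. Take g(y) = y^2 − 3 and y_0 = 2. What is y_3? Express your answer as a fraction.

18817/10864

g'(y) = 2y.
g(2) = 1, g'(2) = 4, so y_1 = 2 − 1/4 = 7/4.
g(7/4) = 1/16, g'(7/4) = 7/2, so y_2 = (7/4) − (1/16)/(7/2) = 97/56.
g(97/56) = 1/3136, g'(97/56) = 97/28, so y_3 = (97/56) − (1/3136)/(97/28) = 18817/10864.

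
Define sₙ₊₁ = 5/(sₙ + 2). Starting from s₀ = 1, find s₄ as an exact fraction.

185/129

s₁ = 5/(1 + 2) = 5/3.
s₂ = 5/(5/3 + 2) = 15/11.
s₃ = 5/(15/11 + 2) = 55/37.
s₄ = 5/(55/37 + 2) = 185/129.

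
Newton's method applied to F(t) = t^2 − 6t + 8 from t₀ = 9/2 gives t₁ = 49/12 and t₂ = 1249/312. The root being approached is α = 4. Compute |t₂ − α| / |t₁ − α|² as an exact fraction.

t₁ − α = 49/12 − 4 = 1/12, so |t₁ − α| = 1/12.
t₂ − α = 1249/312 − 4 = 1/312, so |t₂ − α| = 1/312.
|t₁ − α|² = 1/144.
Ratio = (1/312) / (1/144) = 6/13.

6/13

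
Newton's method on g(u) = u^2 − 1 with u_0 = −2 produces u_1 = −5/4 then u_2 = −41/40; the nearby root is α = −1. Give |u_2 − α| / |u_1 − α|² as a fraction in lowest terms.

u_1 − α = −5/4 − (−1) = −5/4 + 1 = −1/4, so |u_1 − α| = 1/4.
u_2 − α = −41/40 − (−1) = −41/40 + 1 = −1/40, so |u_2 − α| = 1/40.
|u_1 − α|² = 1/16.
Ratio = (1/40) / (1/16) = 2/5.

2/5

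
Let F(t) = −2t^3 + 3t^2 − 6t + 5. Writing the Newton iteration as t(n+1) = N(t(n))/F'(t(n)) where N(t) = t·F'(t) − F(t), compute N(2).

−25

F'(t) = −6t^2 + 6t − 6.
N(t) = t·F'(t) − F(t) = t·(−6t^2 + 6t − 6) − (−2t^3 + 3t^2 − 6t + 5) = −4t^3 + 3t^2 − 5.
N(2) = −25.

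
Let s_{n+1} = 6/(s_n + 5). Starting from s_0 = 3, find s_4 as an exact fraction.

s_1 = 6/(3 + 5) = 3/4.
s_2 = 6/(3/4 + 5) = 24/23.
s_3 = 6/(24/23 + 5) = 138/139.
s_4 = 6/(138/139 + 5) = 834/833.

834/833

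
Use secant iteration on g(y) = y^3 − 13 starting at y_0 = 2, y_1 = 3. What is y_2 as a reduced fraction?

g(2) = −5, g(3) = 14. y_2 = 3 − 14·(3 − 2)/(14 − (−5)) = 43/19.

43/19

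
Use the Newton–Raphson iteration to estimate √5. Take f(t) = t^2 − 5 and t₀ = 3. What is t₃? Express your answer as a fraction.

f'(t) = 2t.
f(3) = 4, f'(3) = 6, so t₁ = 3 − 4/6 = 7/3.
f(7/3) = 4/9, f'(7/3) = 14/3, so t₂ = (7/3) − (4/9)/(14/3) = 47/21.
f(47/21) = 4/441, f'(47/21) = 94/21, so t₃ = (47/21) − (4/441)/(94/21) = 2207/987.

2207/987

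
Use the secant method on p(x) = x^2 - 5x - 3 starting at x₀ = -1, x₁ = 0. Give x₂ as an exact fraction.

-1/2

p(-1) = 3, p(0) = -3. x₂ = 0 - (-3)·(0 - (-1))/((-3) - 3) = -1/2.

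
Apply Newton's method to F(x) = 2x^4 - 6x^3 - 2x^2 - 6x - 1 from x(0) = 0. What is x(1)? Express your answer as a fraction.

-1/6

F'(x) = 8x^3 - 18x^2 - 4x - 6.
F(0) = -1, F'(0) = -6, so x(1) = 0 - (-1)/(-6) = -1/6.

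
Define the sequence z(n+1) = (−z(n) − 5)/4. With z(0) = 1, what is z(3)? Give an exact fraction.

−33/32

z(1) = (−1 − 5)/4 = −3/2.
z(2) = (−(−3/2) − 5)/4 = −7/8.
z(3) = (−(−7/8) − 5)/4 = −33/32.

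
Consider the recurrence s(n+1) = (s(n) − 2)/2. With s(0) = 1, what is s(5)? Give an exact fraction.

s(1) = (1 − 2)/2 = −1/2.
s(2) = ((−1/2) − 2)/2 = −5/4.
s(3) = ((−5/4) − 2)/2 = −13/8.
s(4) = ((−13/8) − 2)/2 = −29/16.
s(5) = ((−29/16) − 2)/2 = −61/32.

−61/32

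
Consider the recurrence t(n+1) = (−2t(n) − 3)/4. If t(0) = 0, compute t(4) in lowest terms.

−15/32

t(1) = (−2·0 − 3)/4 = −3/4.
t(2) = (−2·(−3/4) − 3)/4 = −3/8.
t(3) = (−2·(−3/8) − 3)/4 = −9/16.
t(4) = (−2·(−9/16) − 3)/4 = −15/32.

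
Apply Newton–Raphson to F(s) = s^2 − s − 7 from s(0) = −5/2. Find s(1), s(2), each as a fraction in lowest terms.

s(1) = −53/24, s(2) = −6841/3120

F'(s) = 2s − 1.
F(−5/2) = 7/4, F'(−5/2) = −6, so s(1) = (−5/2) − (7/4)/(−6) = −53/24.
F(−53/24) = 49/576, F'(−53/24) = −65/12, so s(2) = (−53/24) − (49/576)/(−65/12) = −6841/3120.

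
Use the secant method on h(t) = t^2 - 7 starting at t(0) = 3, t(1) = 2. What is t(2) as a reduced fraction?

h(3) = 2, h(2) = -3. t(2) = 2 - (-3)·(2 - 3)/((-3) - 2) = 13/5.

13/5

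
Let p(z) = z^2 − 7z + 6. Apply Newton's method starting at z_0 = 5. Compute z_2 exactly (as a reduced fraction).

p'(z) = 2z − 7.
p(5) = −4, p'(5) = 3, so z_1 = 5 − (−4)/3 = 19/3.
p(19/3) = 16/9, p'(19/3) = 17/3, so z_2 = (19/3) − (16/9)/(17/3) = 307/51.

307/51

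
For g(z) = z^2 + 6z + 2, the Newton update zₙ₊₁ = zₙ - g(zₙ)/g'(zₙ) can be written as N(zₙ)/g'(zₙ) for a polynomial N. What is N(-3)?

g'(z) = 2z + 6.
N(z) = z·g'(z) - g(z) = z·(2z + 6) - (z^2 + 6z + 2) = z^2 - 2.
N(-3) = 7.

7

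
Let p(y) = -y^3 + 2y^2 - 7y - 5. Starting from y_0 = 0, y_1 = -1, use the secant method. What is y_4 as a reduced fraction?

p(0) = -5, p(-1) = 5. y_2 = (-1) - 5·((-1) - 0)/(5 - (-5)) = -1/2.
p(-1) = 5, p(-1/2) = -7/8. y_3 = (-1/2) - (-7/8)·((-1/2) - (-1))/((-7/8) - 5) = -27/47.
p(-1/2) = -7/8, p(-27/47) = -13405/103823. y_4 = (-27/47) - (-13405/103823)·((-27/47) - (-1/2))/((-13405/103823) - (-7/8)) = -51983/88503.

-51983/88503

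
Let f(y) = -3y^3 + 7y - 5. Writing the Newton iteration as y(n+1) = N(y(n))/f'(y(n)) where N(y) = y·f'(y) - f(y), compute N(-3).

f'(y) = -9y^2 + 7.
N(y) = y·f'(y) - f(y) = y·(-9y^2 + 7) - (-3y^3 + 7y - 5) = -6y^3 + 5.
N(-3) = 167.

167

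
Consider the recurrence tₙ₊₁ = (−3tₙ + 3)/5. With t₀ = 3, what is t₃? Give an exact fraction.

−24/125

t₁ = (−3·3 + 3)/5 = −6/5.
t₂ = (−3·(−6/5) + 3)/5 = 33/25.
t₃ = (−3·(33/25) + 3)/5 = −24/125.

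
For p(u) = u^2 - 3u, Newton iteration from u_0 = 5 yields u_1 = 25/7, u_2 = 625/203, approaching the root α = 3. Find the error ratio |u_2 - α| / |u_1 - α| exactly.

u_1 - α = 25/7 - 3 = 4/7, so |u_1 - α| = 4/7.
u_2 - α = 625/203 - 3 = 16/203, so |u_2 - α| = 16/203.
Ratio = (16/203) / (4/7) = 4/29.

4/29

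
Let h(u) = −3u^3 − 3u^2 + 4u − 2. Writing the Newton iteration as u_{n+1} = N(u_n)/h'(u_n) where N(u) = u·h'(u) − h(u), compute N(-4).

338

h'(u) = −9u^2 − 6u + 4.
N(u) = u·h'(u) − h(u) = u·(−9u^2 − 6u + 4) − (−3u^3 − 3u^2 + 4u − 2) = −6u^3 − 3u^2 + 2.
N(-4) = 338.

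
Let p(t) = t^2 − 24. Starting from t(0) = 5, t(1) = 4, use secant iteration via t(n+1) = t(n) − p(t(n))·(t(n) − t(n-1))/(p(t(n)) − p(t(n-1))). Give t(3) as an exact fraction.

49/10

p(5) = 1, p(4) = −8. t(2) = 4 − (−8)·(4 − 5)/((−8) − 1) = 44/9.
p(4) = −8, p(44/9) = −8/81. t(3) = (44/9) − (−8/81)·((44/9) − 4)/((−8/81) − (−8)) = 49/10.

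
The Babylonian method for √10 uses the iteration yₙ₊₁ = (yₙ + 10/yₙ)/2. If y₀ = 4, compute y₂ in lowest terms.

329/104

y₁ = (4 + 10/4)/2 = 13/4.
y₂ = (13/4 + 10/(13/4))/2 = 329/104.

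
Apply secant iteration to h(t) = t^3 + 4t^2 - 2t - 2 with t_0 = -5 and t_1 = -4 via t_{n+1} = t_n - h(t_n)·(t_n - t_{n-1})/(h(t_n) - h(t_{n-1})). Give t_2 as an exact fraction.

h(-5) = -17, h(-4) = 6. t_2 = (-4) - 6·((-4) - (-5))/(6 - (-17)) = -98/23.

-98/23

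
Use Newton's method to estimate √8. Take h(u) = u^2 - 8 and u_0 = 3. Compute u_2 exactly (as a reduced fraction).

h'(u) = 2u.
h(3) = 1, h'(3) = 6, so u_1 = 3 - 1/6 = 17/6.
h(17/6) = 1/36, h'(17/6) = 17/3, so u_2 = (17/6) - (1/36)/(17/3) = 577/204.

577/204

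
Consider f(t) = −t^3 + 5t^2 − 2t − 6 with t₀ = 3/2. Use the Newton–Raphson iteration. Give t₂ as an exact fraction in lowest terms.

83037/49475

f'(t) = −3t^2 + 10t − 2.
f(3/2) = −9/8, f'(3/2) = 25/4, so t₁ = (3/2) − (−9/8)/(25/4) = 42/25.
f(42/25) = 162/15625, f'(42/25) = 3958/625, so t₂ = (42/25) − (162/15625)/(3958/625) = 83037/49475.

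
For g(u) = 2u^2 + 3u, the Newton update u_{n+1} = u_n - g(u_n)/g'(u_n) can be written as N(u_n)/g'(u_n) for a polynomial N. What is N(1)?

g'(u) = 4u + 3.
N(u) = u·g'(u) - g(u) = u·(4u + 3) - (2u^2 + 3u) = 2u^2.
N(1) = 2.

2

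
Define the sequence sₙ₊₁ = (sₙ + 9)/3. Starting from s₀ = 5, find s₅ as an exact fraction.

s₁ = (5 + 9)/3 = 14/3.
s₂ = ((14/3) + 9)/3 = 41/9.
s₃ = ((41/9) + 9)/3 = 122/27.
s₄ = ((122/27) + 9)/3 = 365/81.
s₅ = ((365/81) + 9)/3 = 1094/243.

1094/243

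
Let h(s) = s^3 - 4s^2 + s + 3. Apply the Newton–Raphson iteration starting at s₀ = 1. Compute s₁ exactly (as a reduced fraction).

5/4

h'(s) = 3s^2 - 8s + 1.
h(1) = 1, h'(1) = -4, so s₁ = 1 - 1/(-4) = 5/4.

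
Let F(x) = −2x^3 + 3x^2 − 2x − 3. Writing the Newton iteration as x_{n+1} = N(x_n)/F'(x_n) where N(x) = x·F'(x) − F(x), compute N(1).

F'(x) = −6x^2 + 6x − 2.
N(x) = x·F'(x) − F(x) = x·(−6x^2 + 6x − 2) − (−2x^3 + 3x^2 − 2x − 3) = −4x^3 + 3x^2 + 3.
N(1) = 2.

2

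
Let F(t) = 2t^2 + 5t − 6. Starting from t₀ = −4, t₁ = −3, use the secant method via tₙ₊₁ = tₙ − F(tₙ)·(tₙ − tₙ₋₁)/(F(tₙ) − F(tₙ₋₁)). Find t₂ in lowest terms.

−10/3

F(−4) = 6, F(−3) = −3. t₂ = (−3) − (−3)·((−3) − (−4))/((−3) − 6) = −10/3.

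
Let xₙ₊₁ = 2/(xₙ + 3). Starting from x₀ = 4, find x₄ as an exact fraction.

166/295

x₁ = 2/(4 + 3) = 2/7.
x₂ = 2/(2/7 + 3) = 14/23.
x₃ = 2/(14/23 + 3) = 46/83.
x₄ = 2/(46/83 + 3) = 166/295.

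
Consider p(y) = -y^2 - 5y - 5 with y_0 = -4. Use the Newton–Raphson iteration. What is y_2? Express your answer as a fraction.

p'(y) = -2y - 5.
p(-4) = -1, p'(-4) = 3, so y_1 = (-4) - (-1)/3 = -11/3.
p(-11/3) = -1/9, p'(-11/3) = 7/3, so y_2 = (-11/3) - (-1/9)/(7/3) = -76/21.

-76/21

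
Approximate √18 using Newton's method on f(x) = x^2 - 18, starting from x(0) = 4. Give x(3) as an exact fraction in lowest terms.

f'(x) = 2x.
f(4) = -2, f'(4) = 8, so x(1) = 4 - (-2)/8 = 17/4.
f(17/4) = 1/16, f'(17/4) = 17/2, so x(2) = (17/4) - (1/16)/(17/2) = 577/136.
f(577/136) = 1/18496, f'(577/136) = 577/68, so x(3) = (577/136) - (1/18496)/(577/68) = 665857/156944.

665857/156944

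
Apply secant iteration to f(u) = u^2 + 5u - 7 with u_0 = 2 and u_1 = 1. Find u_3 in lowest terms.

65/57

f(2) = 7, f(1) = -1. u_2 = 1 - (-1)·(1 - 2)/((-1) - 7) = 9/8.
f(1) = -1, f(9/8) = -7/64. u_3 = (9/8) - (-7/64)·((9/8) - 1)/((-7/64) - (-1)) = 65/57.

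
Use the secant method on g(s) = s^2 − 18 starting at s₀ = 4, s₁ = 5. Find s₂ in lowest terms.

38/9

g(4) = −2, g(5) = 7. s₂ = 5 − 7·(5 − 4)/(7 − (−2)) = 38/9.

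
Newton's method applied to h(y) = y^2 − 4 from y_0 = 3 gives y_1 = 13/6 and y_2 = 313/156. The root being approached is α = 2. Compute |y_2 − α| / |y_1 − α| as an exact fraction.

1/26

y_1 − α = 13/6 − 2 = 1/6, so |y_1 − α| = 1/6.
y_2 − α = 313/156 − 2 = 1/156, so |y_2 − α| = 1/156.
Ratio = (1/156) / (1/6) = 1/26.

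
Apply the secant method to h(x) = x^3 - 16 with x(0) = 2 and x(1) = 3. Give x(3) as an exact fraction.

19990/7987

h(2) = -8, h(3) = 11. x(2) = 3 - 11·(3 - 2)/(11 - (-8)) = 46/19.
h(3) = 11, h(46/19) = -12408/6859. x(3) = (46/19) - (-12408/6859)·((46/19) - 3)/((-12408/6859) - 11) = 19990/7987.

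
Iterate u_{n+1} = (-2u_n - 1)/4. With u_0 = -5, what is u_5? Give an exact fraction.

u_1 = (-2·(-5) - 1)/4 = 9/4.
u_2 = (-2·(9/4) - 1)/4 = -11/8.
u_3 = (-2·(-11/8) - 1)/4 = 7/16.
u_4 = (-2·(7/16) - 1)/4 = -15/32.
u_5 = (-2·(-15/32) - 1)/4 = -1/64.

-1/64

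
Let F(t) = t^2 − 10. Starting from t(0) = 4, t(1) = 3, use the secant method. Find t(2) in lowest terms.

F(4) = 6, F(3) = −1. t(2) = 3 − (−1)·(3 − 4)/((−1) − 6) = 22/7.

22/7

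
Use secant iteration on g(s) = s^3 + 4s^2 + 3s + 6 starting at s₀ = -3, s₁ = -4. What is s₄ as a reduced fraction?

-672964/185365

g(-3) = 6, g(-4) = -6. s₂ = (-4) - (-6)·((-4) - (-3))/((-6) - 6) = -7/2.
g(-4) = -6, g(-7/2) = 13/8. s₃ = (-7/2) - (13/8)·((-7/2) - (-4))/((13/8) - (-6)) = -220/61.
g(-7/2) = 13/8, g(-220/61) = 67626/226981. s₄ = (-220/61) - (67626/226981)·((-220/61) - (-7/2))/((67626/226981) - (13/8)) = -672964/185365.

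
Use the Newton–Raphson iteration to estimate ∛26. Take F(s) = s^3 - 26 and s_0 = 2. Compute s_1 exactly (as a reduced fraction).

F'(s) = 3s^2.
F(2) = -18, F'(2) = 12, so s_1 = 2 - (-18)/12 = 7/2.

7/2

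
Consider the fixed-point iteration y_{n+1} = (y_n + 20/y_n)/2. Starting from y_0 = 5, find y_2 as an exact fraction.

y_1 = (5 + 20/5)/2 = 9/2.
y_2 = (9/2 + 20/(9/2))/2 = 161/36.

161/36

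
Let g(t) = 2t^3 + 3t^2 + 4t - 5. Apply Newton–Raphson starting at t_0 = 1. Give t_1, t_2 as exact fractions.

t_1 = 3/4, t_2 = 67/95

g'(t) = 6t^2 + 6t + 4.
g(1) = 4, g'(1) = 16, so t_1 = 1 - 4/16 = 3/4.
g(3/4) = 17/32, g'(3/4) = 95/8, so t_2 = (3/4) - (17/32)/(95/8) = 67/95.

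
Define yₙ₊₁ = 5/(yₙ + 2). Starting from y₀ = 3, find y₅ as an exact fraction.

y₁ = 5/(3 + 2) = 1.
y₂ = 5/(1 + 2) = 5/3.
y₃ = 5/(5/3 + 2) = 15/11.
y₄ = 5/(15/11 + 2) = 55/37.
y₅ = 5/(55/37 + 2) = 185/129.

185/129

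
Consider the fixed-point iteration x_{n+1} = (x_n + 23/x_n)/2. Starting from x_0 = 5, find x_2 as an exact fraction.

1151/240

x_1 = (5 + 23/5)/2 = 24/5.
x_2 = (24/5 + 23/(24/5))/2 = 1151/240.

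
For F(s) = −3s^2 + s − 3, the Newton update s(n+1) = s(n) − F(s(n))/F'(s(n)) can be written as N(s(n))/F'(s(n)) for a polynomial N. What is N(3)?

F'(s) = −6s + 1.
N(s) = s·F'(s) − F(s) = s·(−6s + 1) − (−3s^2 + s − 3) = −3s^2 + 3.
N(3) = −24.

−24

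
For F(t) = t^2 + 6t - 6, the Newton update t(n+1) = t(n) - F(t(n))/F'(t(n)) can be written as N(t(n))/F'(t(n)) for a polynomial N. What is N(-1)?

F'(t) = 2t + 6.
N(t) = t·F'(t) - F(t) = t·(2t + 6) - (t^2 + 6t - 6) = t^2 + 6.
N(-1) = 7.

7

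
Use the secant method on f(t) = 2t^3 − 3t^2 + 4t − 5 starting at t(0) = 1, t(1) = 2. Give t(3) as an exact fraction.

1087/827

f(1) = −2, f(2) = 7. t(2) = 2 − 7·(2 − 1)/(7 − (−2)) = 11/9.
f(2) = 7, f(11/9) = −686/729. t(3) = (11/9) − (−686/729)·((11/9) − 2)/((−686/729) − 7) = 1087/827.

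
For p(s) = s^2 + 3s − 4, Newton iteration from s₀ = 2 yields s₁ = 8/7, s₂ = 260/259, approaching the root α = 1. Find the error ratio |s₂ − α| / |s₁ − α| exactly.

s₁ − α = 8/7 − 1 = 1/7, so |s₁ − α| = 1/7.
s₂ − α = 260/259 − 1 = 1/259, so |s₂ − α| = 1/259.
Ratio = (1/259) / (1/7) = 1/37.

1/37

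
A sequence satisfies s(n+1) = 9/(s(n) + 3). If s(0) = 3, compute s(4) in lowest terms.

15/8

s(1) = 9/(3 + 3) = 3/2.
s(2) = 9/(3/2 + 3) = 2.
s(3) = 9/(2 + 3) = 9/5.
s(4) = 9/(9/5 + 3) = 15/8.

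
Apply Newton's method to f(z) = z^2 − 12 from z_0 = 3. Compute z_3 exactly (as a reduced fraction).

18817/5432

f'(z) = 2z.
f(3) = −3, f'(3) = 6, so z_1 = 3 − (−3)/6 = 7/2.
f(7/2) = 1/4, f'(7/2) = 7, so z_2 = (7/2) − (1/4)/7 = 97/28.
f(97/28) = 1/784, f'(97/28) = 97/14, so z_3 = (97/28) − (1/784)/(97/14) = 18817/5432.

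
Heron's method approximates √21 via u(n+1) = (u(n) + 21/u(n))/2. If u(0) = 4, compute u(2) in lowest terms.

2713/592

u(1) = (4 + 21/4)/2 = 37/8.
u(2) = (37/8 + 21/(37/8))/2 = 2713/592.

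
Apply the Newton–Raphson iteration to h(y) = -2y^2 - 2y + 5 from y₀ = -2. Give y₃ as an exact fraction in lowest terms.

-103081/47760

h'(y) = -4y - 2.
h(-2) = 1, h'(-2) = 6, so y₁ = (-2) - 1/6 = -13/6.
h(-13/6) = -1/18, h'(-13/6) = 20/3, so y₂ = (-13/6) - (-1/18)/(20/3) = -259/120.
h(-259/120) = -1/7200, h'(-259/120) = 199/30, so y₃ = (-259/120) - (-1/7200)/(199/30) = -103081/47760.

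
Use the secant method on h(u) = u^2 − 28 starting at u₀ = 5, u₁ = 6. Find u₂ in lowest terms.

58/11

h(5) = −3, h(6) = 8. u₂ = 6 − 8·(6 − 5)/(8 − (−3)) = 58/11.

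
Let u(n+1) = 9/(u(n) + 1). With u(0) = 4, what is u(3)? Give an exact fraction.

126/59

u(1) = 9/(4 + 1) = 9/5.
u(2) = 9/(9/5 + 1) = 45/14.
u(3) = 9/(45/14 + 1) = 126/59.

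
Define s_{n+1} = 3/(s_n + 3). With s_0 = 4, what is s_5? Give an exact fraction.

s_1 = 3/(4 + 3) = 3/7.
s_2 = 3/(3/7 + 3) = 7/8.
s_3 = 3/(7/8 + 3) = 24/31.
s_4 = 3/(24/31 + 3) = 31/39.
s_5 = 3/(31/39 + 3) = 117/148.

117/148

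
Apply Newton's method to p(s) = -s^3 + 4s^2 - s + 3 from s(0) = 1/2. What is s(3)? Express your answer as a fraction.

29/34

p'(s) = -3s^2 + 8s - 1.
p(1/2) = 27/8, p'(1/2) = 9/4, so s(1) = (1/2) - (27/8)/(9/4) = -1.
p(-1) = 9, p'(-1) = -12, so s(2) = (-1) - 9/(-12) = -1/4.
p(-1/4) = 225/64, p'(-1/4) = -51/16, so s(3) = (-1/4) - (225/64)/(-51/16) = 29/34.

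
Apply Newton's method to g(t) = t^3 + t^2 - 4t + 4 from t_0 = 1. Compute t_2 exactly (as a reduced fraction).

5/3

g'(t) = 3t^2 + 2t - 4.
g(1) = 2, g'(1) = 1, so t_1 = 1 - 2/1 = -1.
g(-1) = 8, g'(-1) = -3, so t_2 = (-1) - 8/(-3) = 5/3.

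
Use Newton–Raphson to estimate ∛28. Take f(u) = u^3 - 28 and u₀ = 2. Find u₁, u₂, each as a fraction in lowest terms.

u₁ = 11/3, u₂ = 3418/1089

f'(u) = 3u^2.
f(2) = -20, f'(2) = 12, so u₁ = 2 - (-20)/12 = 11/3.
f(11/3) = 575/27, f'(11/3) = 121/3, so u₂ = (11/3) - (575/27)/(121/3) = 3418/1089.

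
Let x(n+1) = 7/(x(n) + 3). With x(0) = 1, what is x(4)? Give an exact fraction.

x(1) = 7/(1 + 3) = 7/4.
x(2) = 7/(7/4 + 3) = 28/19.
x(3) = 7/(28/19 + 3) = 133/85.
x(4) = 7/(133/85 + 3) = 595/388.

595/388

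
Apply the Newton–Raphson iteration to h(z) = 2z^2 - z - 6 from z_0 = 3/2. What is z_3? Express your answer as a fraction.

959781/479890

h'(z) = 4z - 1.
h(3/2) = -3, h'(3/2) = 5, so z_1 = (3/2) - (-3)/5 = 21/10.
h(21/10) = 18/25, h'(21/10) = 37/5, so z_2 = (21/10) - (18/25)/(37/5) = 741/370.
h(741/370) = 648/34225, h'(741/370) = 1297/185, so z_3 = (741/370) - (648/34225)/(1297/185) = 959781/479890.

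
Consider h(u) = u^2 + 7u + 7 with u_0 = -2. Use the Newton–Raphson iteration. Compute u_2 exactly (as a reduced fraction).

h'(u) = 2u + 7.
h(-2) = -3, h'(-2) = 3, so u_1 = (-2) - (-3)/3 = -1.
h(-1) = 1, h'(-1) = 5, so u_2 = (-1) - 1/5 = -6/5.

-6/5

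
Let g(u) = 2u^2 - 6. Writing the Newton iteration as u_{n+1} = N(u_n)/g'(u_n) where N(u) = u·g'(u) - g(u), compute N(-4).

38

g'(u) = 4u.
N(u) = u·g'(u) - g(u) = u·(4u) - (2u^2 - 6) = 2u^2 + 6.
N(-4) = 38.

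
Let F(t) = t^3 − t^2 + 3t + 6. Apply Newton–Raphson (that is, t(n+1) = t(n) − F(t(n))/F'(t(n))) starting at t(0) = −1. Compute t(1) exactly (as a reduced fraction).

F'(t) = 3t^2 − 2t + 3.
F(−1) = 1, F'(−1) = 8, so t(1) = (−1) − 1/8 = −9/8.

−9/8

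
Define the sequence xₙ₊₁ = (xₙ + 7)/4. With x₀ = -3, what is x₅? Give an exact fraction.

x₁ = ((-3) + 7)/4 = 1.
x₂ = (1 + 7)/4 = 2.
x₃ = (2 + 7)/4 = 9/4.
x₄ = ((9/4) + 7)/4 = 37/16.
x₅ = ((37/16) + 7)/4 = 149/64.

149/64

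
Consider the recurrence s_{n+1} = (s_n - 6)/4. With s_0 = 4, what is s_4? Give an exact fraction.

-253/128

s_1 = (4 - 6)/4 = -1/2.
s_2 = ((-1/2) - 6)/4 = -13/8.
s_3 = ((-13/8) - 6)/4 = -61/32.
s_4 = ((-61/32) - 6)/4 = -253/128.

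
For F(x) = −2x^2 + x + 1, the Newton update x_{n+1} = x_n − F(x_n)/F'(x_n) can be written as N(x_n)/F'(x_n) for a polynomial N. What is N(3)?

−19

F'(x) = −4x + 1.
N(x) = x·F'(x) − F(x) = x·(−4x + 1) − (−2x^2 + x + 1) = −2x^2 − 1.
N(3) = −19.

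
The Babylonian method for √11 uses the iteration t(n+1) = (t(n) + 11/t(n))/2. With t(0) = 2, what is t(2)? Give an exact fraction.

t(1) = (2 + 11/2)/2 = 15/4.
t(2) = (15/4 + 11/(15/4))/2 = 401/120.

401/120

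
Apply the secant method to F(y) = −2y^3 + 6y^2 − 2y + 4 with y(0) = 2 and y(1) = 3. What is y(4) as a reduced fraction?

28961158/10008361

F(2) = 8, F(3) = −2. y(2) = 3 − (−2)·(3 − 2)/((−2) − 8) = 14/5.
F(3) = −2, F(14/5) = 192/125. y(3) = (14/5) − (192/125)·((14/5) − 3)/((192/125) − (−2)) = 638/221.
F(14/5) = 192/125, F(638/221) = 1206528/10793861. y(4) = (638/221) − (1206528/10793861)·((638/221) − (14/5))/((1206528/10793861) − (192/125)) = 28961158/10008361.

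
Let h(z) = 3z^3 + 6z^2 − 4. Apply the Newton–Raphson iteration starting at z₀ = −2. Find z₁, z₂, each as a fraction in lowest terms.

h'(z) = 9z^2 + 12z.
h(−2) = −4, h'(−2) = 12, so z₁ = (−2) − (−4)/12 = −5/3.
h(−5/3) = −11/9, h'(−5/3) = 5, so z₂ = (−5/3) − (−11/9)/5 = −64/45.

z₁ = −5/3, z₂ = −64/45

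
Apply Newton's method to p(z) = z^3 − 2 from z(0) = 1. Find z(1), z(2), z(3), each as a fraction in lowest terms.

z(1) = 4/3, z(2) = 91/72, z(3) = 1126819/894348

p'(z) = 3z^2.
p(1) = −1, p'(1) = 3, so z(1) = 1 − (−1)/3 = 4/3.
p(4/3) = 10/27, p'(4/3) = 16/3, so z(2) = (4/3) − (10/27)/(16/3) = 91/72.
p(91/72) = 7075/373248, p'(91/72) = 8281/1728, so z(3) = (91/72) − (7075/373248)/(8281/1728) = 1126819/894348.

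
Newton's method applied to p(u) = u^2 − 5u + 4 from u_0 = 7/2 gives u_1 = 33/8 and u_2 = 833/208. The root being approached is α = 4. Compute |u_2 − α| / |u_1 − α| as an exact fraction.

1/26

u_1 − α = 33/8 − 4 = 1/8, so |u_1 − α| = 1/8.
u_2 − α = 833/208 − 4 = 1/208, so |u_2 − α| = 1/208.
Ratio = (1/208) / (1/8) = 1/26.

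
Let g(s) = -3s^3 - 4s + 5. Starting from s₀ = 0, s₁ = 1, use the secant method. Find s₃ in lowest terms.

425/523

g(0) = 5, g(1) = -2. s₂ = 1 - (-2)·(1 - 0)/((-2) - 5) = 5/7.
g(1) = -2, g(5/7) = 360/343. s₃ = (5/7) - (360/343)·((5/7) - 1)/((360/343) - (-2)) = 425/523.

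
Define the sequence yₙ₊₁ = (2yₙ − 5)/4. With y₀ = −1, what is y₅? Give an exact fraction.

y₁ = (2·(−1) − 5)/4 = −7/4.
y₂ = (2·(−7/4) − 5)/4 = −17/8.
y₃ = (2·(−17/8) − 5)/4 = −37/16.
y₄ = (2·(−37/16) − 5)/4 = −77/32.
y₅ = (2·(−77/32) − 5)/4 = −157/64.

−157/64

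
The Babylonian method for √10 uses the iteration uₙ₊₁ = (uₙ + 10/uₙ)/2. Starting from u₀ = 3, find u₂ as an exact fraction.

721/228

u₁ = (3 + 10/3)/2 = 19/6.
u₂ = (19/6 + 10/(19/6))/2 = 721/228.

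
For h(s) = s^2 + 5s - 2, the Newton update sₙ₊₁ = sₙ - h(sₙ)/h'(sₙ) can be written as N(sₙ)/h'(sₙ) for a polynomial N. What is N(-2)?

h'(s) = 2s + 5.
N(s) = s·h'(s) - h(s) = s·(2s + 5) - (s^2 + 5s - 2) = s^2 + 2.
N(-2) = 6.

6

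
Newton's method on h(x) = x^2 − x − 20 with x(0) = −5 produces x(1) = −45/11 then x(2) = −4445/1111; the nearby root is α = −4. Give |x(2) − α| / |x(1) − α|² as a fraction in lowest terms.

x(1) − α = −45/11 − (−4) = −45/11 + 4 = −1/11, so |x(1) − α| = 1/11.
x(2) − α = −4445/1111 − (−4) = −4445/1111 + 4 = −1/1111, so |x(2) − α| = 1/1111.
|x(1) − α|² = 1/121.
Ratio = (1/1111) / (1/121) = 11/101.

11/101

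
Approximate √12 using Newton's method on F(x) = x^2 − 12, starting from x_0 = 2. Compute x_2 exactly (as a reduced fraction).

7/2

F'(x) = 2x.
F(2) = −8, F'(2) = 4, so x_1 = 2 − (−8)/4 = 4.
F(4) = 4, F'(4) = 8, so x_2 = 4 − 4/8 = 7/2.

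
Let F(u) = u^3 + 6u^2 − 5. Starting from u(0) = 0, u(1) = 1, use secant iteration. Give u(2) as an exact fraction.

5/7

F(0) = −5, F(1) = 2. u(2) = 1 − 2·(1 − 0)/(2 − (−5)) = 5/7.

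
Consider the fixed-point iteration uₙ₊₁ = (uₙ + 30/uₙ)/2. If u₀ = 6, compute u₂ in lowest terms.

241/44

u₁ = (6 + 30/6)/2 = 11/2.
u₂ = (11/2 + 30/(11/2))/2 = 241/44.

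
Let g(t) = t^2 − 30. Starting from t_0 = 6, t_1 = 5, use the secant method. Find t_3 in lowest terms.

126/23

g(6) = 6, g(5) = −5. t_2 = 5 − (−5)·(5 − 6)/((−5) − 6) = 60/11.
g(5) = −5, g(60/11) = −30/121. t_3 = (60/11) − (−30/121)·((60/11) − 5)/((−30/121) − (−5)) = 126/23.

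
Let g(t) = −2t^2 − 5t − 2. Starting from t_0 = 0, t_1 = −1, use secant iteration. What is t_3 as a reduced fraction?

g(0) = −2, g(−1) = 1. t_2 = (−1) − 1·((−1) − 0)/(1 − (−2)) = −2/3.
g(−1) = 1, g(−2/3) = 4/9. t_3 = (−2/3) − (4/9)·((−2/3) − (−1))/((4/9) − 1) = −2/5.

−2/5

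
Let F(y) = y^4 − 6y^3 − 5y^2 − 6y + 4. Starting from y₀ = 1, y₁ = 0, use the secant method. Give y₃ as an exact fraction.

F(1) = −12, F(0) = 4. y₂ = 0 − 4·(0 − 1)/(4 − (−12)) = 1/4.
F(0) = 4, F(1/4) = 537/256. y₃ = (1/4) − (537/256)·((1/4) − 0)/((537/256) − 4) = 256/487.

256/487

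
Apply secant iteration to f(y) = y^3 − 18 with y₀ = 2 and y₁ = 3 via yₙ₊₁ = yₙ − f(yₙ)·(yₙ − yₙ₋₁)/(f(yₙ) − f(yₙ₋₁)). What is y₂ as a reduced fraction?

f(2) = −10, f(3) = 9. y₂ = 3 − 9·(3 − 2)/(9 − (−10)) = 48/19.

48/19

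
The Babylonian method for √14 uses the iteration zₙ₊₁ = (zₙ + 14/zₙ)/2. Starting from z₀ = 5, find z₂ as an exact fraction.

z₁ = (5 + 14/5)/2 = 39/10.
z₂ = (39/10 + 14/(39/10))/2 = 2921/780.

2921/780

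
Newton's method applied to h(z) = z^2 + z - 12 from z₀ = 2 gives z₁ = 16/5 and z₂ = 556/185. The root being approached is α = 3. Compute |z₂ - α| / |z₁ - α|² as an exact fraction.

5/37

z₁ - α = 16/5 - 3 = 1/5, so |z₁ - α| = 1/5.
z₂ - α = 556/185 - 3 = 1/185, so |z₂ - α| = 1/185.
|z₁ - α|² = 1/25.
Ratio = (1/185) / (1/25) = 5/37.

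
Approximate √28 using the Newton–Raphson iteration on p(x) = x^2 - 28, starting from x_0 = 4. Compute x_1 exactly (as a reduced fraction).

11/2

p'(x) = 2x.
p(4) = -12, p'(4) = 8, so x_1 = 4 - (-12)/8 = 11/2.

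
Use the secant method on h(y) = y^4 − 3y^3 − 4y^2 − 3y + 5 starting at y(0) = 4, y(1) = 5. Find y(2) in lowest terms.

85/21

h(4) = −7, h(5) = 140. y(2) = 5 − 140·(5 − 4)/(140 − (−7)) = 85/21.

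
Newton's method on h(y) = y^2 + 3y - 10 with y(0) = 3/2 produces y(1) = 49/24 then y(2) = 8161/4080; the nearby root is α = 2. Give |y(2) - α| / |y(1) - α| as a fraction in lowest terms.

1/170

y(1) - α = 49/24 - 2 = 1/24, so |y(1) - α| = 1/24.
y(2) - α = 8161/4080 - 2 = 1/4080, so |y(2) - α| = 1/4080.
Ratio = (1/4080) / (1/24) = 1/170.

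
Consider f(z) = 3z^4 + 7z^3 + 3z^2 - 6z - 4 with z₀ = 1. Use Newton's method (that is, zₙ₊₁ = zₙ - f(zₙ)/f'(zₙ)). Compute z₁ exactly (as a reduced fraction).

f'(z) = 12z^3 + 21z^2 + 6z - 6.
f(1) = 3, f'(1) = 33, so z₁ = 1 - 3/33 = 10/11.

10/11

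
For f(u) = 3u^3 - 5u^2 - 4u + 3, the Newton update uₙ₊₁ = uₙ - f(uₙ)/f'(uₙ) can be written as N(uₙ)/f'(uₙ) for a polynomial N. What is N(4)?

f'(u) = 9u^2 - 10u - 4.
N(u) = u·f'(u) - f(u) = u·(9u^2 - 10u - 4) - (3u^3 - 5u^2 - 4u + 3) = 6u^3 - 5u^2 - 3.
N(4) = 301.

301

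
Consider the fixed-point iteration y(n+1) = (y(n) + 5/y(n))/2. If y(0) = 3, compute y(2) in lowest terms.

y(1) = (3 + 5/3)/2 = 7/3.
y(2) = (7/3 + 5/(7/3))/2 = 47/21.

47/21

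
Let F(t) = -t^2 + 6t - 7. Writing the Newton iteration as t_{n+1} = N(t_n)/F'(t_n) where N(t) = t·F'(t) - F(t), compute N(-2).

F'(t) = -2t + 6.
N(t) = t·F'(t) - F(t) = t·(-2t + 6) - (-t^2 + 6t - 7) = -t^2 + 7.
N(-2) = 3.

3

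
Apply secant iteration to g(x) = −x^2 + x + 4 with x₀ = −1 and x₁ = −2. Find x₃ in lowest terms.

g(−1) = 2, g(−2) = −2. x₂ = (−2) − (−2)·((−2) − (−1))/((−2) − 2) = −3/2.
g(−2) = −2, g(−3/2) = 1/4. x₃ = (−3/2) − (1/4)·((−3/2) − (−2))/((1/4) − (−2)) = −14/9.

−14/9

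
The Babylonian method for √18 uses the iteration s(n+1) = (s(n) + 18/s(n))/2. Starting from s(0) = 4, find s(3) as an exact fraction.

665857/156944

s(1) = (4 + 18/4)/2 = 17/4.
s(2) = (17/4 + 18/(17/4))/2 = 577/136.
s(3) = (577/136 + 18/(577/136))/2 = 665857/156944.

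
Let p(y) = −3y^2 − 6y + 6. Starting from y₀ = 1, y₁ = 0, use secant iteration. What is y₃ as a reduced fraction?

p(1) = −3, p(0) = 6. y₂ = 0 − 6·(0 − 1)/(6 − (−3)) = 2/3.
p(0) = 6, p(2/3) = 2/3. y₃ = (2/3) − (2/3)·((2/3) − 0)/((2/3) − 6) = 3/4.

3/4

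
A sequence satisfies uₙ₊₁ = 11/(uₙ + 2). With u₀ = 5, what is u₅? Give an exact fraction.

u₁ = 11/(5 + 2) = 11/7.
u₂ = 11/(11/7 + 2) = 77/25.
u₃ = 11/(77/25 + 2) = 275/127.
u₄ = 11/(275/127 + 2) = 1397/529.
u₅ = 11/(1397/529 + 2) = 5819/2455.

5819/2455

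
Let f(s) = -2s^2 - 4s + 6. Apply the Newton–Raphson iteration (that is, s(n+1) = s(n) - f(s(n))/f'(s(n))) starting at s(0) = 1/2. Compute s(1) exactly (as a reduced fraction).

f'(s) = -4s - 4.
f(1/2) = 7/2, f'(1/2) = -6, so s(1) = (1/2) - (7/2)/(-6) = 13/12.

13/12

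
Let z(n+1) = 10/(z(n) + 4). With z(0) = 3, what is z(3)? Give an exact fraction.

z(1) = 10/(3 + 4) = 10/7.
z(2) = 10/(10/7 + 4) = 35/19.
z(3) = 10/(35/19 + 4) = 190/111.

190/111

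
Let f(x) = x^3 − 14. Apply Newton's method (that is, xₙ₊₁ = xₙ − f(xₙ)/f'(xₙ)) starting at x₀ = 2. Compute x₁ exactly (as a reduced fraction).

f'(x) = 3x^2.
f(2) = −6, f'(2) = 12, so x₁ = 2 − (−6)/12 = 5/2.

5/2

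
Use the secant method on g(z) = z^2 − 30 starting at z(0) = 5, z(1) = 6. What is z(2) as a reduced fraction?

60/11

g(5) = −5, g(6) = 6. z(2) = 6 − 6·(6 − 5)/(6 − (−5)) = 60/11.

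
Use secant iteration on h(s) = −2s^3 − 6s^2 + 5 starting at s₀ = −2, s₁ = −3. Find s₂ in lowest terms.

h(−2) = −3, h(−3) = 5. s₂ = (−3) − 5·((−3) − (−2))/(5 − (−3)) = −19/8.

−19/8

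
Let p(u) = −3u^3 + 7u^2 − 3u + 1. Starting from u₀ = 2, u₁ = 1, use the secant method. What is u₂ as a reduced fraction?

5/3

p(2) = −1, p(1) = 2. u₂ = 1 − 2·(1 − 2)/(2 − (−1)) = 5/3.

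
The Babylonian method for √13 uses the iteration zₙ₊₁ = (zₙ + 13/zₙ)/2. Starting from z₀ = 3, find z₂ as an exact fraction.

119/33

z₁ = (3 + 13/3)/2 = 11/3.
z₂ = (11/3 + 13/(11/3))/2 = 119/33.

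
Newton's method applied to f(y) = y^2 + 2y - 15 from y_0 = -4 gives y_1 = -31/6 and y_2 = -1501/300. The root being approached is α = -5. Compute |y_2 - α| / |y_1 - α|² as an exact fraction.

3/25

y_1 - α = -31/6 - (-5) = -31/6 + 5 = -1/6, so |y_1 - α| = 1/6.
y_2 - α = -1501/300 - (-5) = -1501/300 + 5 = -1/300, so |y_2 - α| = 1/300.
|y_1 - α|² = 1/36.
Ratio = (1/300) / (1/36) = 3/25.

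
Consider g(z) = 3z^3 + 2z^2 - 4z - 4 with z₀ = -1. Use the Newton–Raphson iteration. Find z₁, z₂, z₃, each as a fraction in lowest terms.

g'(z) = 9z^2 + 4z - 4.
g(-1) = -1, g'(-1) = 1, so z₁ = (-1) - (-1)/1 = 0.
g(0) = -4, g'(0) = -4, so z₂ = 0 - (-4)/(-4) = -1.
g(-1) = -1, g'(-1) = 1, so z₃ = (-1) - (-1)/1 = 0.

z₁ = 0, z₂ = -1, z₃ = 0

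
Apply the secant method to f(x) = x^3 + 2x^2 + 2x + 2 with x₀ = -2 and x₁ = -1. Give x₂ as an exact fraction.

f(-2) = -2, f(-1) = 1. x₂ = (-1) - 1·((-1) - (-2))/(1 - (-2)) = -4/3.

-4/3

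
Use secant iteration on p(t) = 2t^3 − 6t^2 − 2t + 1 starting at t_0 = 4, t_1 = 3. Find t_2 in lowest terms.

19/6

p(4) = 25, p(3) = −5. t_2 = 3 − (−5)·(3 − 4)/((−5) − 25) = 19/6.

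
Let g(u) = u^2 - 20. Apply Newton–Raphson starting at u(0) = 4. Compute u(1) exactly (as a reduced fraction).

g'(u) = 2u.
g(4) = -4, g'(4) = 8, so u(1) = 4 - (-4)/8 = 9/2.

9/2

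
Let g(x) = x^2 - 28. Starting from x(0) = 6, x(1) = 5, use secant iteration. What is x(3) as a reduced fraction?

g(6) = 8, g(5) = -3. x(2) = 5 - (-3)·(5 - 6)/((-3) - 8) = 58/11.
g(5) = -3, g(58/11) = -24/121. x(3) = (58/11) - (-24/121)·((58/11) - 5)/((-24/121) - (-3)) = 598/113.

598/113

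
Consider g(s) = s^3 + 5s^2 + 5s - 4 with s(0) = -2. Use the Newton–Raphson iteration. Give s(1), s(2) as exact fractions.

s(1) = -8/3, s(2) = -44/9

g'(s) = 3s^2 + 10s + 5.
g(-2) = -2, g'(-2) = -3, so s(1) = (-2) - (-2)/(-3) = -8/3.
g(-8/3) = -20/27, g'(-8/3) = -1/3, so s(2) = (-8/3) - (-20/27)/(-1/3) = -44/9.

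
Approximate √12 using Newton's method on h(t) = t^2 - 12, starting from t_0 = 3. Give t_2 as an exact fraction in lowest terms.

h'(t) = 2t.
h(3) = -3, h'(3) = 6, so t_1 = 3 - (-3)/6 = 7/2.
h(7/2) = 1/4, h'(7/2) = 7, so t_2 = (7/2) - (1/4)/7 = 97/28.

97/28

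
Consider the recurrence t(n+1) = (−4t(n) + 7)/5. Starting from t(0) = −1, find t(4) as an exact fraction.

31/625

t(1) = (−4·(−1) + 7)/5 = 11/5.
t(2) = (−4·(11/5) + 7)/5 = −9/25.
t(3) = (−4·(−9/25) + 7)/5 = 211/125.
t(4) = (−4·(211/125) + 7)/5 = 31/625.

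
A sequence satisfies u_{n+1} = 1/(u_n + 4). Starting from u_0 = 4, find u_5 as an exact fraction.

593/2512

u_1 = 1/(4 + 4) = 1/8.
u_2 = 1/(1/8 + 4) = 8/33.
u_3 = 1/(8/33 + 4) = 33/140.
u_4 = 1/(33/140 + 4) = 140/593.
u_5 = 1/(140/593 + 4) = 593/2512.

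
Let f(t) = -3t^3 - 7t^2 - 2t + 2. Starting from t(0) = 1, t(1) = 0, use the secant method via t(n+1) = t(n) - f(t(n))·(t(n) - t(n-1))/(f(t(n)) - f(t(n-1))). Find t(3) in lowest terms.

8/13

f(1) = -10, f(0) = 2. t(2) = 0 - 2·(0 - 1)/(2 - (-10)) = 1/6.
f(0) = 2, f(1/6) = 35/24. t(3) = (1/6) - (35/24)·((1/6) - 0)/((35/24) - 2) = 8/13.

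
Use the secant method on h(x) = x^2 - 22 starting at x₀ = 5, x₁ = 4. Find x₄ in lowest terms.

1712/365

h(5) = 3, h(4) = -6. x₂ = 4 - (-6)·(4 - 5)/((-6) - 3) = 14/3.
h(4) = -6, h(14/3) = -2/9. x₃ = (14/3) - (-2/9)·((14/3) - 4)/((-2/9) - (-6)) = 61/13.
h(14/3) = -2/9, h(61/13) = 3/169. x₄ = (61/13) - (3/169)·((61/13) - (14/3))/((3/169) - (-2/9)) = 1712/365.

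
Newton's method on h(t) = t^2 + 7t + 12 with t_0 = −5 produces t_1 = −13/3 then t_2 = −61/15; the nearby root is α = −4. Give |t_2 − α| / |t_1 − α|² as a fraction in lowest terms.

t_1 − α = −13/3 − (−4) = −13/3 + 4 = −1/3, so |t_1 − α| = 1/3.
t_2 − α = −61/15 − (−4) = −61/15 + 4 = −1/15, so |t_2 − α| = 1/15.
|t_1 − α|² = 1/9.
Ratio = (1/15) / (1/9) = 3/5.

3/5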